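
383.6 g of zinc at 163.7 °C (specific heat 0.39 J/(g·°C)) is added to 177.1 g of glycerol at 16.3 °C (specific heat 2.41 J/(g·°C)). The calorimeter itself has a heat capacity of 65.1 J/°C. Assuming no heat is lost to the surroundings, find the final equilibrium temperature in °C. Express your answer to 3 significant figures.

Heat lost by zinc = heat gained by glycerol + calorimeter.
(383.6)(0.39)(163.7 − T) = [(177.1)(2.41) + 65.1](T − 16.3)
149.604 (163.7 − T) = 491.911 (T − 16.3)
24490 − 149.604 T = 491.911 T − 8018.1
32508.1 = 641.515 T
T = 50.67 °C

T_f = 50.7 °C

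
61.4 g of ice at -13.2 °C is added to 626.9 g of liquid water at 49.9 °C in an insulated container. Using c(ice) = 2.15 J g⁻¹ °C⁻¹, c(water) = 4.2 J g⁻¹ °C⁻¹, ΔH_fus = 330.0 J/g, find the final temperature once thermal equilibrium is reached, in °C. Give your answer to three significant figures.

Heat to bring ice to 0 °C and melt it: q₁ = 61.4×2.15×13.2 + 61.4×330.0 = 22005 J
Heat the water can supply cooling to 0 °C: 626.9×4.2×49.9 = 131386 J > q₁, so all ice melts.
Energy balance: 626.9×4.2×(49.9 − T) = 22005 + 61.4×4.2×(T − 0)
2632.98(49.9 − T) = 22005 + 257.88 T
131386 − 22005 = 2890.86 T
T = 109381 / 2890.86 = 37.84 °C

T_f = 37.8 °C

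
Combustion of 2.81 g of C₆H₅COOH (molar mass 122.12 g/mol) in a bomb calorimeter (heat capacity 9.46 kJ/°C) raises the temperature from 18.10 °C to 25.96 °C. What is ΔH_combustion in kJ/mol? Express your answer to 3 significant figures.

ΔH = -3230 kJ/mol

ΔT = 25.96 − 18.10 = 7.86 °C
q_cal = C_cal × ΔT = 9.46 × 7.86 = 74.3556 kJ
n = 2.81 / 122.12 = 0.02301 mol
q_rxn = −q_cal = -74.3556 kJ
ΔH = -74.3556 / 0.02301 = -3231 kJ/mol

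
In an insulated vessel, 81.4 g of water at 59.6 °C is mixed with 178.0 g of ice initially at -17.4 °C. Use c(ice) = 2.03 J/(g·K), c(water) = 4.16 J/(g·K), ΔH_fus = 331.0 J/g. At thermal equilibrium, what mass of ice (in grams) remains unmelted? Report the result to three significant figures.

m_ice remaining = 136 g

Heat to warm all ice to 0 °C: 178.0×2.03×17.4 = 6287.3 J
Heat released by water cooling to 0 °C: 81.4×4.16×59.6 = 20182 J
20182 J < 6287.3 + 178.0×331.0 = 65205.3 J, so not all ice melts; final T = 0 °C.
Heat left for melting: 20182 − 6287.3 = 13894.7 J
Mass melted = 13894.7 / 331.0 = 41.98 g
Ice remaining = 178.0 − 41.98 = 136.02 g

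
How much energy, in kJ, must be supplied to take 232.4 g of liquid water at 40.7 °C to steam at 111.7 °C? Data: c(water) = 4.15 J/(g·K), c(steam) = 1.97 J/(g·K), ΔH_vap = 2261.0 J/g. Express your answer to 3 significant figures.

q = 588 kJ

q1 (heat water 40.7→100.0 °C): 232.4 × 4.15 × 59.3 = 57192 J
q2 (vaporize at 100 °C): 232.4 × 2261.0 = 525456 J
q3 (heat steam 100.0→111.7 °C): 232.4 × 1.97 × 11.7 = 5357 J
Total: 57192 + 525456 + 5357 = 588005 J = 588 kJ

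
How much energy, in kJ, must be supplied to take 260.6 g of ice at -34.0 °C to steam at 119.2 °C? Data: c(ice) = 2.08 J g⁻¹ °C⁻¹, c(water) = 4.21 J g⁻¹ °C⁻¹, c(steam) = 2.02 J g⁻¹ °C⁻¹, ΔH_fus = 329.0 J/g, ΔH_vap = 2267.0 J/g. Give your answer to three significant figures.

q = 815 kJ

q1 (heat ice -34.0→0.0 °C): 260.6 × 2.08 × 34.0 = 18430 J
q2 (melt at 0 °C): 260.6 × 329.0 = 85737 J
q3 (heat water 0.0→100.0 °C): 260.6 × 4.21 × 100.0 = 109713 J
q4 (vaporize at 100 °C): 260.6 × 2267.0 = 590780 J
q5 (heat steam 100.0→119.2 °C): 260.6 × 2.02 × 19.2 = 10107 J
Total: 18430 + 85737 + 109713 + 590780 + 10107 = 814767 J = 815 kJ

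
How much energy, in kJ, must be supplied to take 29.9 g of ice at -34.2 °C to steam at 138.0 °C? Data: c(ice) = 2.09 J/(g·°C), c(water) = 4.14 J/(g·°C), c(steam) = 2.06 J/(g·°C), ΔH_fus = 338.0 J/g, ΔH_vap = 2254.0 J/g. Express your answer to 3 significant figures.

q = 94.4 kJ

q1 (heat ice -34.2→0.0 °C): 29.9 × 2.09 × 34.2 = 2137 J
q2 (melt at 0 °C): 29.9 × 338.0 = 10106 J
q3 (heat water 0.0→100.0 °C): 29.9 × 4.14 × 100.0 = 12379 J
q4 (vaporize at 100 °C): 29.9 × 2254.0 = 67395 J
q5 (heat steam 100.0→138.0 °C): 29.9 × 2.06 × 38.0 = 2341 J
Total: 2137 + 10106 + 12379 + 67395 + 2341 = 94358 J = 94.4 kJ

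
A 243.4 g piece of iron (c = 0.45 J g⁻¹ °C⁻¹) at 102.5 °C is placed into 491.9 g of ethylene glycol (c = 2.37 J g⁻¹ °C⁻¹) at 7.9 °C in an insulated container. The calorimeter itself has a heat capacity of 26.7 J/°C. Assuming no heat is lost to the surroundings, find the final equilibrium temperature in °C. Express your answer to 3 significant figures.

T_f = 15.9 °C

Heat lost by iron = heat gained by ethylene glycol + calorimeter.
(243.4)(0.45)(102.5 − T) = [(491.9)(2.37) + 26.7](T − 7.9)
109.53 (102.5 − T) = 1192.503 (T − 7.9)
11227 − 109.53 T = 1192.503 T − 9420.8
20647.8 = 1302.033 T
T = 15.86 °C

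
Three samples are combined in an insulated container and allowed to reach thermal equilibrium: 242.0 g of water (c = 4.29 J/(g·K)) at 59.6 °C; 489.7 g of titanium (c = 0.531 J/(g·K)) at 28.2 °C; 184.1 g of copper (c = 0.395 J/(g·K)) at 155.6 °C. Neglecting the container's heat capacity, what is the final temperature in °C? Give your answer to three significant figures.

T_f = 58.7 °C

Σ mᵢcᵢ(T − Tᵢ) = 0  ⇒  T = Σ mᵢcᵢTᵢ / Σ mᵢcᵢ
Σ mᵢcᵢ = 242.0×4.29 + 489.7×0.531 + 184.1×0.395 = 1370.9302
Σ mᵢcᵢTᵢ = 1038.18×59.6 + 260.0307×28.2 + 72.7195×155.6 = 80524
T = 80524 / 1370.9302 = 58.74 °C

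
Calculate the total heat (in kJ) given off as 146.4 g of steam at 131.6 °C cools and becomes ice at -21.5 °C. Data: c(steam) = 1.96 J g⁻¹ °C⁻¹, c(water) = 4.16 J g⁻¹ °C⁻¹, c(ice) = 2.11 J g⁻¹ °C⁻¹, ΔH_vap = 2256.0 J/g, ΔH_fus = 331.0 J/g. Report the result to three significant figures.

q1 (cool steam 131.6→100 °C): 146.4 × 1.96 × 31.6 = 9067 J
q2 (condense at 100 °C): 146.4 × 2256.0 = 330278 J
q3 (cool water 100→0 °C): 146.4 × 4.16 × 100.0 = 60902 J
q4 (freeze at 0 °C): 146.4 × 331.0 = 48458 J
q5 (cool ice 0→-21.5 °C): 146.4 × 2.11 × 21.5 = 6641 J
Total: 9067 + 330278 + 60902 + 48458 + 6641 = 455346 J = 455 kJ

q = 455 kJ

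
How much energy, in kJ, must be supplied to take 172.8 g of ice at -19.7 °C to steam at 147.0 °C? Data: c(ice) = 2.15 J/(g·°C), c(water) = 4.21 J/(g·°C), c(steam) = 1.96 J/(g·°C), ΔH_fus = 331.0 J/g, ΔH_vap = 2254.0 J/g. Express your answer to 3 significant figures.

q1 (heat ice -19.7→0.0 °C): 172.8 × 2.15 × 19.7 = 7319 J
q2 (melt at 0 °C): 172.8 × 331.0 = 57197 J
q3 (heat water 0.0→100.0 °C): 172.8 × 4.21 × 100.0 = 72749 J
q4 (vaporize at 100 °C): 172.8 × 2254.0 = 389491 J
q5 (heat steam 100.0→147.0 °C): 172.8 × 1.96 × 47.0 = 15918 J
Total: 7319 + 57197 + 72749 + 389491 + 15918 = 542674 J = 543 kJ

q = 543 kJ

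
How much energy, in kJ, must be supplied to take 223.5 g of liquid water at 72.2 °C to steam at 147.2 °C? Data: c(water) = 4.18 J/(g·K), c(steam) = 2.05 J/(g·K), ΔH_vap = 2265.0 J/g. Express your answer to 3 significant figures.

q1 (heat water 72.2→100.0 °C): 223.5 × 4.18 × 27.8 = 25972 J
q2 (vaporize at 100 °C): 223.5 × 2265.0 = 506228 J
q3 (heat steam 100.0→147.2 °C): 223.5 × 2.05 × 47.2 = 21626 J
Total: 25972 + 506228 + 21626 = 553826 J = 554 kJ

q = 554 kJ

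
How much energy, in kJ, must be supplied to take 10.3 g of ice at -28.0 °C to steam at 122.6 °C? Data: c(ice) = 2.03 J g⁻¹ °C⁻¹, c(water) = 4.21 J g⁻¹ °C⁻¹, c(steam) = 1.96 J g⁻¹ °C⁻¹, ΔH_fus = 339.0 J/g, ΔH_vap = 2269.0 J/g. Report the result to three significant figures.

q1 (heat ice -28.0→0.0 °C): 10.3 × 2.03 × 28.0 = 585 J
q2 (melt at 0 °C): 10.3 × 339.0 = 3492 J
q3 (heat water 0.0→100.0 °C): 10.3 × 4.21 × 100.0 = 4336 J
q4 (vaporize at 100 °C): 10.3 × 2269.0 = 23371 J
q5 (heat steam 100.0→122.6 °C): 10.3 × 1.96 × 22.6 = 456 J
Total: 585 + 3492 + 4336 + 23371 + 456 = 32240 J = 32.2 kJ

q = 32.2 kJ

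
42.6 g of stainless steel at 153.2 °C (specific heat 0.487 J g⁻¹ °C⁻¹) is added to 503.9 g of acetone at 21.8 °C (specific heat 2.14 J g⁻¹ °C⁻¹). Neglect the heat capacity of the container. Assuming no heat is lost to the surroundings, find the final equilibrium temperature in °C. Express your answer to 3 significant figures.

Heat lost by stainless steel = heat gained by acetone.
(42.6)(0.487)(153.2 − T) = (503.9)(2.14)(T − 21.8)
20.7462 (153.2 − T) = 1078.346 (T − 21.8)
3178.3 − 20.7462 T = 1078.346 T − 23508
26686.3 = 1099.0922 T
T = 24.28 °C

T_f = 24.3 °C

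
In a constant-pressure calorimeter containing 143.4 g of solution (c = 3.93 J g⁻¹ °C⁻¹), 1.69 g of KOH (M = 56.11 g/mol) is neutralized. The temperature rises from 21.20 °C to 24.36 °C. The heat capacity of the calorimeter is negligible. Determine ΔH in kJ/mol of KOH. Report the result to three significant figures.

|ΔT| = |24.36 − 21.20| = 3.16 °C
|q_surr| = (143.4 × 3.93) × 3.16 = 563.562 × 3.16 = 1781 J
n(KOH) = 1.69 / 56.11 = 0.03012 mol
Temperature rose, so q_rxn = −|q_surr| = -1.781 kJ
ΔH = q_rxn / n = -59.13 kJ/mol

ΔH = -59.1 kJ/mol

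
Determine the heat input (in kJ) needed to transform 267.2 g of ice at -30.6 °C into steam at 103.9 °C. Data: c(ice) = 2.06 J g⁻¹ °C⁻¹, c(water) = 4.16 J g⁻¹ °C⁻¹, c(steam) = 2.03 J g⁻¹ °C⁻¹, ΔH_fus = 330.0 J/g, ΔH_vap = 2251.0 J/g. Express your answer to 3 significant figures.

q = 820 kJ

q1 (heat ice -30.6→0.0 °C): 267.2 × 2.06 × 30.6 = 16843 J
q2 (melt at 0 °C): 267.2 × 330.0 = 88176 J
q3 (heat water 0.0→100.0 °C): 267.2 × 4.16 × 100.0 = 111155 J
q4 (vaporize at 100 °C): 267.2 × 2251.0 = 601467 J
q5 (heat steam 100.0→103.9 °C): 267.2 × 2.03 × 3.9 = 2115 J
Total: 16843 + 88176 + 111155 + 601467 + 2115 = 819756 J = 820 kJ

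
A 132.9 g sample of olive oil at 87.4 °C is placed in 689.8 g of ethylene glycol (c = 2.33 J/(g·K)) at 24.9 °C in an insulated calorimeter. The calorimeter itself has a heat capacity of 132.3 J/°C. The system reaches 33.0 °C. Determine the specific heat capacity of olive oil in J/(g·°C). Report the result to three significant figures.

q_gained = (689.8 × 2.33 + 132.3) × (33.0 − 24.9) = 14090 J
q_lost = 132.9 × c × (87.4 − 33.0) = 7229.76 c
Set equal: c = 14090 / 7229.76 = 1.95 J/(g·°C)

c = 1.95 J/(g·°C)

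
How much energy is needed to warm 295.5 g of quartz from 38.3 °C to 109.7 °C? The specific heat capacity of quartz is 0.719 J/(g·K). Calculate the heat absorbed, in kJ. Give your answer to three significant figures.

q = 15.2 kJ

q = m c ΔT = 295.5 × 0.719 × (109.7 − 38.3)
q = 295.5 × 0.719 × 71.4 = 15170 J = 15.2 kJ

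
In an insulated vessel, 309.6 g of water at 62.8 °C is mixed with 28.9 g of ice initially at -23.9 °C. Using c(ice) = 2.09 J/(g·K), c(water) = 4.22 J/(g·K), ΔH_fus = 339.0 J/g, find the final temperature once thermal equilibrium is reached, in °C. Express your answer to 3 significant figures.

Heat to bring ice to 0 °C and melt it: q₁ = 28.9×2.09×23.9 + 28.9×339.0 = 11241 J
Heat the water can supply cooling to 0 °C: 309.6×4.22×62.8 = 82049.0 J > q₁, so all ice melts.
Energy balance: 309.6×4.22×(62.8 − T) = 11241 + 28.9×4.22×(T − 0)
1306.512(62.8 − T) = 11241 + 121.958 T
82049.0 − 11241 = 1428.470 T
T = 70808.0 / 1428.470 = 49.57 °C

T_f = 49.6 °C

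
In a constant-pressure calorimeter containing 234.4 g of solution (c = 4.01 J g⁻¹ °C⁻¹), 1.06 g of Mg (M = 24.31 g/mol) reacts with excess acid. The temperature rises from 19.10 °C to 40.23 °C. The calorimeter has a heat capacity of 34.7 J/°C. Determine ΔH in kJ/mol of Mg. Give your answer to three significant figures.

|ΔT| = |40.23 − 19.10| = 21.13 °C
|q_surr| = (234.4 × 4.01 + 34.7) × 21.13 = 974.644 × 21.13 = 20590 J
n(Mg) = 1.06 / 24.31 = 0.04360 mol
Temperature rose, so q_rxn = −|q_surr| = -20.59 kJ
ΔH = q_rxn / n = -472.2 kJ/mol

ΔH = -472 kJ/mol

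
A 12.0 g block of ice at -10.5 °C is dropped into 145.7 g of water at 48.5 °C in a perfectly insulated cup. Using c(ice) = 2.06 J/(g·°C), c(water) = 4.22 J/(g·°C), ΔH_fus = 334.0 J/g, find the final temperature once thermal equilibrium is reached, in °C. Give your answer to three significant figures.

T_f = 38.4 °C

Heat to bring ice to 0 °C and melt it: q₁ = 12.0×2.06×10.5 + 12.0×334.0 = 4267.6 J
Heat the water can supply cooling to 0 °C: 145.7×4.22×48.5 = 29820.4 J > q₁, so all ice melts.
Energy balance: 145.7×4.22×(48.5 − T) = 4267.6 + 12.0×4.22×(T − 0)
614.854(48.5 − T) = 4267.6 + 50.64 T
29820.4 − 4267.6 = 665.494 T
T = 25552.8 / 665.494 = 38.40 °C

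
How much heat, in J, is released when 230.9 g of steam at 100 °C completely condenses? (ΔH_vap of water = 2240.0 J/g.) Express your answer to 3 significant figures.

q = m × ΔH_vap = 230.9 × 2240.0 = 517200 J

q = 517000 J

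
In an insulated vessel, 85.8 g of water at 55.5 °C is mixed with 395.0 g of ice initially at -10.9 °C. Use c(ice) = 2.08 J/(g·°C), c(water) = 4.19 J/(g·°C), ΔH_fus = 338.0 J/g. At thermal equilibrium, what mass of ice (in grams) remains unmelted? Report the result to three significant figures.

m_ice remaining = 362 g

Heat to warm all ice to 0 °C: 395.0×2.08×10.9 = 8955.4 J
Heat released by water cooling to 0 °C: 85.8×4.19×55.5 = 19952 J
19952 J < 8955.4 + 395.0×338.0 = 142465.4 J, so not all ice melts; final T = 0 °C.
Heat left for melting: 19952 − 8955.4 = 10996.6 J
Mass melted = 10996.6 / 338.0 = 32.53 g
Ice remaining = 395.0 − 32.53 = 362.47 g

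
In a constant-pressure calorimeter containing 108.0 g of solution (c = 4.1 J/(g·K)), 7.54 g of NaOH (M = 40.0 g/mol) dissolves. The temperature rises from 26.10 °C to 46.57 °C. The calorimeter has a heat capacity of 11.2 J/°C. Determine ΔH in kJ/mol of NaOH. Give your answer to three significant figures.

|ΔT| = |46.57 − 26.10| = 20.47 °C
|q_surr| = (108.0 × 4.1 + 11.2) × 20.47 = 454.0 × 20.47 = 9293 J
n(NaOH) = 7.54 / 40.0 = 0.1885 mol
Temperature rose, so q_rxn = −|q_surr| = -9.293 kJ
ΔH = q_rxn / n = -49.30 kJ/mol

ΔH = -49.3 kJ/mol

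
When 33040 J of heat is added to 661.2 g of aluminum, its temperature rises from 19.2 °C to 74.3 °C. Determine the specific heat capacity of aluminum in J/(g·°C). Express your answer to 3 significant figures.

c = 0.907 J/(g·°C)

c = q / (m ΔT) = 33040 / (661.2 × 55.1)
c = 33040 / 36432.12 = 0.907 J/(g·°C)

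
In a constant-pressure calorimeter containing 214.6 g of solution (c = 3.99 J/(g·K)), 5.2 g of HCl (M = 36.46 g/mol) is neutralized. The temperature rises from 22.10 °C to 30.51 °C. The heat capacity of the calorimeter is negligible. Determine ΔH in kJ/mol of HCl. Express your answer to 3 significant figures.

ΔH = -50.5 kJ/mol

|ΔT| = |30.51 − 22.10| = 8.41 °C
|q_surr| = (214.6 × 3.99) × 8.41 = 856.254 × 8.41 = 7201 J
n(HCl) = 5.2 / 36.46 = 0.1426 mol
Temperature rose, so q_rxn = −|q_surr| = -7.201 kJ
ΔH = q_rxn / n = -50.50 kJ/mol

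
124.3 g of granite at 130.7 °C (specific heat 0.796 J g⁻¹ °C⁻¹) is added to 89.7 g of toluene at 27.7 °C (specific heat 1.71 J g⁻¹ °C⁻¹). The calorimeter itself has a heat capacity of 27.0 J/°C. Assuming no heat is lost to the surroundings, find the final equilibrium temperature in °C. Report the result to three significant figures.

T_f = 64.2 °C

Heat lost by granite = heat gained by toluene + calorimeter.
(124.3)(0.796)(130.7 − T) = [(89.7)(1.71) + 27.0](T − 27.7)
98.9428 (130.7 − T) = 180.387 (T − 27.7)
12932 − 98.9428 T = 180.387 T − 4996.7
17928.7 = 279.3298 T
T = 64.18 °C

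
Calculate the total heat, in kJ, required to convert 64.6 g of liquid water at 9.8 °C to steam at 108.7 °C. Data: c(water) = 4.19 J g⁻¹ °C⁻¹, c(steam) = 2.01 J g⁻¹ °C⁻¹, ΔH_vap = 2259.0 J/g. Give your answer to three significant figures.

q1 (heat water 9.8→100.0 °C): 64.6 × 4.19 × 90.2 = 24415 J
q2 (vaporize at 100 °C): 64.6 × 2259.0 = 145931 J
q3 (heat steam 100.0→108.7 °C): 64.6 × 2.01 × 8.7 = 1130 J
Total: 24415 + 145931 + 1130 = 171476 J = 171 kJ

q = 171 kJ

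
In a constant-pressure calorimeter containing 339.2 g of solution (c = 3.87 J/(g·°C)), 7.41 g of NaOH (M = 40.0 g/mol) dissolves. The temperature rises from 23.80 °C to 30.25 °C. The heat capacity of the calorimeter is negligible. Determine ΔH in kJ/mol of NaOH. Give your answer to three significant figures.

|ΔT| = |30.25 − 23.80| = 6.45 °C
|q_surr| = (339.2 × 3.87) × 6.45 = 1312.704 × 6.45 = 8467 J
n(NaOH) = 7.41 / 40.0 = 0.1853 mol
Temperature rose, so q_rxn = −|q_surr| = -8.467 kJ
ΔH = q_rxn / n = -45.69 kJ/mol

ΔH = -45.7 kJ/mol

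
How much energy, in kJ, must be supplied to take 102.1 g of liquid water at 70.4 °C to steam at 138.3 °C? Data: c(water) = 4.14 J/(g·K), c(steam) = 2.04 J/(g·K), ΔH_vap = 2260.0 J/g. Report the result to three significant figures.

q1 (heat water 70.4→100.0 °C): 102.1 × 4.14 × 29.6 = 12512 J
q2 (vaporize at 100 °C): 102.1 × 2260.0 = 230746 J
q3 (heat steam 100.0→138.3 °C): 102.1 × 2.04 × 38.3 = 7977 J
Total: 12512 + 230746 + 7977 = 251235 J = 251 kJ

q = 251 kJ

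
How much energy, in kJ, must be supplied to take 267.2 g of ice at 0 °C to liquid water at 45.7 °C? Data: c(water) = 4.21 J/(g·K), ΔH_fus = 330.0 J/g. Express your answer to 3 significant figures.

q = 140 kJ

q1 (melt at 0 °C): 267.2 × 330.0 = 88176 J
q2 (heat water 0.0→45.7 °C): 267.2 × 4.21 × 45.7 = 51408 J
Total: 88176 + 51408 = 139584 J = 140 kJ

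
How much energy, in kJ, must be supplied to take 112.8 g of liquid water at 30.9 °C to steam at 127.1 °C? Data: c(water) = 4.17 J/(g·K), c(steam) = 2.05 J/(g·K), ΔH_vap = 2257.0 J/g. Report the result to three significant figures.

q = 293 kJ

q1 (heat water 30.9→100.0 °C): 112.8 × 4.17 × 69.1 = 32503 J
q2 (vaporize at 100 °C): 112.8 × 2257.0 = 254590 J
q3 (heat steam 100.0→127.1 °C): 112.8 × 2.05 × 27.1 = 6267 J
Total: 32503 + 254590 + 6267 = 293360 J = 293 kJ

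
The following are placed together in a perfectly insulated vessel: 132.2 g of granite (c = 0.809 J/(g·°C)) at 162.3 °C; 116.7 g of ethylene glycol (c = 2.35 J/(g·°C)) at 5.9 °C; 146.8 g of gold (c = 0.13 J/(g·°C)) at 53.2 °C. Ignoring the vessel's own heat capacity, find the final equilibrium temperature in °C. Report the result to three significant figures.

Σ mᵢcᵢ(T − Tᵢ) = 0  ⇒  T = Σ mᵢcᵢTᵢ / Σ mᵢcᵢ
Σ mᵢcᵢ = 132.2×0.809 + 116.7×2.35 + 146.8×0.13 = 400.2788
Σ mᵢcᵢTᵢ = 106.9498×162.3 + 274.245×5.9 + 19.084×53.2 = 19991
T = 19991 / 400.2788 = 49.94 °C

T_f = 49.9 °C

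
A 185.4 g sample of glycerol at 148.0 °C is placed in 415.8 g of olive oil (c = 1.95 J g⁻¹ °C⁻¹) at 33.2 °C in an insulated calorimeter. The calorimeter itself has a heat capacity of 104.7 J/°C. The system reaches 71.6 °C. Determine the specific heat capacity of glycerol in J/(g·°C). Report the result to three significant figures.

c = 2.48 J/(g·°C)

q_gained = (415.8 × 1.95 + 104.7) × (71.6 − 33.2) = 35160 J
q_lost = 185.4 × c × (148.0 − 71.6) = 14164.56 c
Set equal: c = 35160 / 14164.56 = 2.48 J/(g·°C)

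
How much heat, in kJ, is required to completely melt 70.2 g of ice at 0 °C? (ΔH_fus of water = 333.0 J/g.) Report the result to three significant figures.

q = 23.4 kJ

q = m × ΔH_fus = 70.2 × 333.0 = 23380 J = 23.4 kJ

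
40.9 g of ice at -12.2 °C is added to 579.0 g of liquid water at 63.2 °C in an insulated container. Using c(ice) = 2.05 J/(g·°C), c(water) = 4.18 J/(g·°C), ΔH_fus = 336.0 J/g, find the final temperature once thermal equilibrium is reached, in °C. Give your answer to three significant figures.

Heat to bring ice to 0 °C and melt it: q₁ = 40.9×2.05×12.2 + 40.9×336.0 = 14765 J
Heat the water can supply cooling to 0 °C: 579.0×4.18×63.2 = 152958 J > q₁, so all ice melts.
Energy balance: 579.0×4.18×(63.2 − T) = 14765 + 40.9×4.18×(T − 0)
2420.22(63.2 − T) = 14765 + 170.962 T
152958 − 14765 = 2591.182 T
T = 138193 / 2591.182 = 53.33 °C

T_f = 53.3 °C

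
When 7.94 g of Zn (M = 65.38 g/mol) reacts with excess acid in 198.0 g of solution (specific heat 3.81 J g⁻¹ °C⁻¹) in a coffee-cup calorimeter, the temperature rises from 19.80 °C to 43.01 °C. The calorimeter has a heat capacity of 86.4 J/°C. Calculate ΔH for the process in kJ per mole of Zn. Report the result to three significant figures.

ΔH = -161 kJ/mol

|ΔT| = |43.01 − 19.80| = 23.21 °C
|q_surr| = (198.0 × 3.81 + 86.4) × 23.21 = 840.78 × 23.21 = 19510 J
n(Zn) = 7.94 / 65.38 = 0.1214 mol
Temperature rose, so q_rxn = −|q_surr| = -19.51 kJ
ΔH = q_rxn / n = -160.7 kJ/mol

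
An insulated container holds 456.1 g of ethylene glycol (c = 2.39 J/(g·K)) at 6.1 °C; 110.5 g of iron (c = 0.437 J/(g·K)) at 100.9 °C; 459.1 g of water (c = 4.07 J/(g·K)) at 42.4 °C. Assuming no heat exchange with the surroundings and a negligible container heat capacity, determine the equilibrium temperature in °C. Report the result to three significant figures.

Σ mᵢcᵢ(T − Tᵢ) = 0  ⇒  T = Σ mᵢcᵢTᵢ / Σ mᵢcᵢ
Σ mᵢcᵢ = 456.1×2.39 + 110.5×0.437 + 459.1×4.07 = 3006.9045
Σ mᵢcᵢTᵢ = 1090.079×6.1 + 48.2885×100.9 + 1868.537×42.4 = 90748
T = 90748 / 3006.9045 = 30.18 °C

T_f = 30.2 °C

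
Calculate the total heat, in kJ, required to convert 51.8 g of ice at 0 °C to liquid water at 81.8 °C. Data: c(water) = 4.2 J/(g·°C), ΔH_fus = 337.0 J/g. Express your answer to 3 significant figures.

q1 (melt at 0 °C): 51.8 × 337.0 = 17457 J
q2 (heat water 0.0→81.8 °C): 51.8 × 4.2 × 81.8 = 17796 J
Total: 17457 + 17796 = 35253 J = 35.3 kJ

q = 35.3 kJ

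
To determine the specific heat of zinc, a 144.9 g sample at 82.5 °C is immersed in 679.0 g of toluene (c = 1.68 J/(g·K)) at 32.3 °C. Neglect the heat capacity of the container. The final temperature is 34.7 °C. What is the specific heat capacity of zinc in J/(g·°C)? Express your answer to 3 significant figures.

c = 0.395 J/(g·°C)

q_gained = (679.0 × 1.68) × (34.7 − 32.3) = 2738 J
q_lost = 144.9 × c × (82.5 − 34.7) = 6926.22 c
Set equal: c = 2738 / 6926.22 = 0.395 J/(g·°C)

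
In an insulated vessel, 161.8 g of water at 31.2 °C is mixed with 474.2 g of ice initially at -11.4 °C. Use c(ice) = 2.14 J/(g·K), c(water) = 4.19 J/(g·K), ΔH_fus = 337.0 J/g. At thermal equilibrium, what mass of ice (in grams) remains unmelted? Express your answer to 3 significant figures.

Heat to warm all ice to 0 °C: 474.2×2.14×11.4 = 11569 J
Heat released by water cooling to 0 °C: 161.8×4.19×31.2 = 21152 J
21152 J < 11569 + 474.2×337.0 = 171374.4 J, so not all ice melts; final T = 0 °C.
Heat left for melting: 21152 − 11569 = 9583 J
Mass melted = 9583 / 337.0 = 28.44 g
Ice remaining = 474.2 − 28.44 = 445.76 g

m_ice remaining = 446 g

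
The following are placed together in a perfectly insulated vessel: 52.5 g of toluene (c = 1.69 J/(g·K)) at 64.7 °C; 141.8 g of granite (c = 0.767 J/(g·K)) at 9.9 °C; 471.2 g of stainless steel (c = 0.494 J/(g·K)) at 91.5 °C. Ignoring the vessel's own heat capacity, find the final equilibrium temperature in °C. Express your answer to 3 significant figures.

T_f = 65.3 °C

Σ mᵢcᵢ(T − Tᵢ) = 0  ⇒  T = Σ mᵢcᵢTᵢ / Σ mᵢcᵢ
Σ mᵢcᵢ = 52.5×1.69 + 141.8×0.767 + 471.2×0.494 = 430.2584
Σ mᵢcᵢTᵢ = 88.725×64.7 + 108.7606×9.9 + 232.7728×91.5 = 28116
T = 28116 / 430.2584 = 65.347 °C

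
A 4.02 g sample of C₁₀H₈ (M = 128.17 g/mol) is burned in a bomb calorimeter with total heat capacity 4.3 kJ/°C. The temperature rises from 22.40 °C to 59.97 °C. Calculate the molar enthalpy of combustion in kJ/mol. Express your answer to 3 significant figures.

ΔH = -5150 kJ/mol

ΔT = 59.97 − 22.40 = 37.57 °C
q_cal = C_cal × ΔT = 4.3 × 37.57 = 161.551 kJ
n = 4.02 / 128.17 = 0.03136 mol
q_rxn = −q_cal = -161.551 kJ
ΔH = -161.551 / 0.03136 = -5151 kJ/mol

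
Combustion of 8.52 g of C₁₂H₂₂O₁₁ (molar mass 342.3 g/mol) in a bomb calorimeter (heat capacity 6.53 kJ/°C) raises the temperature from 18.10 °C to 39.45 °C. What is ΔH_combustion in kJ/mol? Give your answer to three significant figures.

ΔH = -5600 kJ/mol

ΔT = 39.45 − 18.10 = 21.35 °C
q_cal = C_cal × ΔT = 6.53 × 21.35 = 139.4155 kJ
n = 8.52 / 342.3 = 0.02489 mol
q_rxn = −q_cal = -139.4155 kJ
ΔH = -139.4155 / 0.02489 = -5601 kJ/mol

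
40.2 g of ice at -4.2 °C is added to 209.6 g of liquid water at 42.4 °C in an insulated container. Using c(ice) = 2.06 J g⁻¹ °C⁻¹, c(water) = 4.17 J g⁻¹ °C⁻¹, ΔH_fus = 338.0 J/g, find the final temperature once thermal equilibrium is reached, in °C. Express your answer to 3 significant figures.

Heat to bring ice to 0 °C and melt it: q₁ = 40.2×2.06×4.2 + 40.2×338.0 = 13935 J
Heat the water can supply cooling to 0 °C: 209.6×4.17×42.4 = 37059.0 J > q₁, so all ice melts.
Energy balance: 209.6×4.17×(42.4 − T) = 13935 + 40.2×4.17×(T − 0)
874.032(42.4 − T) = 13935 + 167.634 T
37059.0 − 13935 = 1041.666 T
T = 23124.0 / 1041.666 = 22.20 °C

T_f = 22.2 °C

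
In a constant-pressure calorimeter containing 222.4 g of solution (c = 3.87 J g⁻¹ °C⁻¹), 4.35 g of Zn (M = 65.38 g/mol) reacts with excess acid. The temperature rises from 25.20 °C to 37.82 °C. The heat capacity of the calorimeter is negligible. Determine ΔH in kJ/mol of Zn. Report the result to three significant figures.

|ΔT| = |37.82 − 25.20| = 12.62 °C
|q_surr| = (222.4 × 3.87) × 12.62 = 860.688 × 12.62 = 10860 J
n(Zn) = 4.35 / 65.38 = 0.06653 mol
Temperature rose, so q_rxn = −|q_surr| = -10.86 kJ
ΔH = q_rxn / n = -163.2 kJ/mol

ΔH = -163 kJ/mol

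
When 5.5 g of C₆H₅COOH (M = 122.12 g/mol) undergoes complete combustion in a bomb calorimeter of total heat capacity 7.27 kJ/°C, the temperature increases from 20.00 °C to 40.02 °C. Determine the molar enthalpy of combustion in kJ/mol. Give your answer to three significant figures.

ΔT = 40.02 − 20.00 = 20.02 °C
q_cal = C_cal × ΔT = 7.27 × 20.02 = 145.5454 kJ
n = 5.5 / 122.12 = 0.04504 mol
q_rxn = −q_cal = -145.5454 kJ
ΔH = -145.5454 / 0.04504 = -3231 kJ/mol

ΔH = -3230 kJ/mol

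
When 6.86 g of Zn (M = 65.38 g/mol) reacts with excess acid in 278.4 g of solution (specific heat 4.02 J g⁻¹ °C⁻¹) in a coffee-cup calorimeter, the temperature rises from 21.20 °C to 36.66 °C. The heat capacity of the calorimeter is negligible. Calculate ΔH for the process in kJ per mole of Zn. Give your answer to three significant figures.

ΔH = -165 kJ/mol

|ΔT| = |36.66 − 21.20| = 15.46 °C
|q_surr| = (278.4 × 4.02) × 15.46 = 1119.168 × 15.46 = 17300 J
n(Zn) = 6.86 / 65.38 = 0.1049 mol
Temperature rose, so q_rxn = −|q_surr| = -17.30 kJ
ΔH = q_rxn / n = -164.9 kJ/mol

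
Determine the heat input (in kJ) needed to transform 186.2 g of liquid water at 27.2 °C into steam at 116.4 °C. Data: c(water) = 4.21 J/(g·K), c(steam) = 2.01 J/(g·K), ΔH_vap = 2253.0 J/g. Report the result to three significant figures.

q = 483 kJ

q1 (heat water 27.2→100.0 °C): 186.2 × 4.21 × 72.8 = 57068 J
q2 (vaporize at 100 °C): 186.2 × 2253.0 = 419509 J
q3 (heat steam 100.0→116.4 °C): 186.2 × 2.01 × 16.4 = 6138 J
Total: 57068 + 419509 + 6138 = 482715 J = 483 kJ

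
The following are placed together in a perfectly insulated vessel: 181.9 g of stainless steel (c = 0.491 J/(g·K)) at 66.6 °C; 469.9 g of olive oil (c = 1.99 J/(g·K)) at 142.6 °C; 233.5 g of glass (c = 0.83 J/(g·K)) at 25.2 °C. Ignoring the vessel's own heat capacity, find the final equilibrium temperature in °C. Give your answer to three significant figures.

Σ mᵢcᵢ(T − Tᵢ) = 0  ⇒  T = Σ mᵢcᵢTᵢ / Σ mᵢcᵢ
Σ mᵢcᵢ = 181.9×0.491 + 469.9×1.99 + 233.5×0.83 = 1218.2189
Σ mᵢcᵢTᵢ = 89.3129×66.6 + 935.101×142.6 + 193.805×25.2 = 144180
T = 144180 / 1218.2189 = 118.4 °C

T_f = 118 °C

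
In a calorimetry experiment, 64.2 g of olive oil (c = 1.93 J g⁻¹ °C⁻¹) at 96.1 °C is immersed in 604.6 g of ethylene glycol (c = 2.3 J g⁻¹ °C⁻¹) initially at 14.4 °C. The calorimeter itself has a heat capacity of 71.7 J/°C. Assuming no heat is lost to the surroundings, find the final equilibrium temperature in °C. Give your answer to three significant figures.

T_f = 20.8 °C

Heat lost by olive oil = heat gained by ethylene glycol + calorimeter.
(64.2)(1.93)(96.1 − T) = [(604.6)(2.3) + 71.7](T − 14.4)
123.906 (96.1 − T) = 1462.28 (T − 14.4)
11907 − 123.906 T = 1462.28 T − 21057
32964 = 1586.186 T
T = 20.78 °C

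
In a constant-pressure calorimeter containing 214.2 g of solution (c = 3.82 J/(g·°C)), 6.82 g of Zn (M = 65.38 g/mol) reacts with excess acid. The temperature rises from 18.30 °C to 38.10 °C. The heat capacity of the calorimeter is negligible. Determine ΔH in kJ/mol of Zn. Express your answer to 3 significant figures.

ΔH = -155 kJ/mol

|ΔT| = |38.10 − 18.30| = 19.80 °C
|q_surr| = (214.2 × 3.82) × 19.80 = 818.244 × 19.80 = 16200 J
n(Zn) = 6.82 / 65.38 = 0.1043 mol
Temperature rose, so q_rxn = −|q_surr| = -16.20 kJ
ΔH = q_rxn / n = -155.3 kJ/mol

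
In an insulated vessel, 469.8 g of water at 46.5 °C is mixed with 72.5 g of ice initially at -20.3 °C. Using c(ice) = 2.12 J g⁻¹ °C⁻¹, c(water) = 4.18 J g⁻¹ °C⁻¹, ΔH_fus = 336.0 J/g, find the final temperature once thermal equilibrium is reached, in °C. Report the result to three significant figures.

T_f = 28.2 °C

Heat to bring ice to 0 °C and melt it: q₁ = 72.5×2.12×20.3 + 72.5×336.0 = 27480 J
Heat the water can supply cooling to 0 °C: 469.8×4.18×46.5 = 91315.0 J > q₁, so all ice melts.
Energy balance: 469.8×4.18×(46.5 − T) = 27480 + 72.5×4.18×(T − 0)
1963.764(46.5 − T) = 27480 + 303.05 T
91315.0 − 27480 = 2266.814 T
T = 63835.0 / 2266.814 = 28.16 °C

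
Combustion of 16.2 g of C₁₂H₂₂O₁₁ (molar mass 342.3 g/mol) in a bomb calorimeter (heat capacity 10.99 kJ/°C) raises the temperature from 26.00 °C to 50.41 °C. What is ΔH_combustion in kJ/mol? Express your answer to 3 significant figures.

ΔT = 50.41 − 26.00 = 24.41 °C
q_cal = C_cal × ΔT = 10.99 × 24.41 = 268.2659 kJ
n = 16.2 / 342.3 = 0.04733 mol
q_rxn = −q_cal = -268.2659 kJ
ΔH = -268.2659 / 0.04733 = -5668 kJ/mol

ΔH = -5670 kJ/mol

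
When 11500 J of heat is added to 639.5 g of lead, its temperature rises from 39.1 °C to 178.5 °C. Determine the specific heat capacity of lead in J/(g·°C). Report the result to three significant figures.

c = 0.129 J/(g·°C)

c = q / (m ΔT) = 11500 / (639.5 × 139.4)
c = 11500 / 89146.3 = 0.129 J/(g·°C)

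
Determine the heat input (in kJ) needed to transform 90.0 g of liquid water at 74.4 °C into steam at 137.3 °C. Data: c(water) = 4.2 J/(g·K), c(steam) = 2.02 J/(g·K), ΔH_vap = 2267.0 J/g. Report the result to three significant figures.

q1 (heat water 74.4→100.0 °C): 90.0 × 4.2 × 25.6 = 9677 J
q2 (vaporize at 100 °C): 90.0 × 2267.0 = 204030 J
q3 (heat steam 100.0→137.3 °C): 90.0 × 2.02 × 37.3 = 6781 J
Total: 9677 + 204030 + 6781 = 220488 J = 220 kJ

q = 220 kJ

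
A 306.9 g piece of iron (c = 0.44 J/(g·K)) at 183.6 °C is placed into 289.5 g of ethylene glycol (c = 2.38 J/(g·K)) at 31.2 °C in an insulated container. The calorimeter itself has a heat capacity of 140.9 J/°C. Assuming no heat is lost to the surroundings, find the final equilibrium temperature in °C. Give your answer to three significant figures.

Heat lost by iron = heat gained by ethylene glycol + calorimeter.
(306.9)(0.44)(183.6 − T) = [(289.5)(2.38) + 140.9](T − 31.2)
135.036 (183.6 − T) = 829.91 (T − 31.2)
24793 − 135.036 T = 829.91 T − 25893
50686 = 964.946 T
T = 52.53 °C

T_f = 52.5 °C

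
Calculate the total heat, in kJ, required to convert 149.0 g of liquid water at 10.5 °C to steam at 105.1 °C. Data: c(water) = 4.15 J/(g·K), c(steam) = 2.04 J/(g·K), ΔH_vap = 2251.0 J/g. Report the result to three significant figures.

q = 392 kJ

q1 (heat water 10.5→100.0 °C): 149.0 × 4.15 × 89.5 = 55342 J
q2 (vaporize at 100 °C): 149.0 × 2251.0 = 335399 J
q3 (heat steam 100.0→105.1 °C): 149.0 × 2.04 × 5.1 = 1550 J
Total: 55342 + 335399 + 1550 = 392291 J = 392 kJ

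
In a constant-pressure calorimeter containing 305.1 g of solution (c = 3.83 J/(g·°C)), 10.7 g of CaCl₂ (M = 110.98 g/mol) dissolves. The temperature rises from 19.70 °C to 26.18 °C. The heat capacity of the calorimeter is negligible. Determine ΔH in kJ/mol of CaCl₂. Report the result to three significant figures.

|ΔT| = |26.18 − 19.70| = 6.48 °C
|q_surr| = (305.1 × 3.83) × 6.48 = 1168.533 × 6.48 = 7572 J
n(CaCl₂) = 10.7 / 110.98 = 0.09641 mol
Temperature rose, so q_rxn = −|q_surr| = -7.572 kJ
ΔH = q_rxn / n = -78.54 kJ/mol

ΔH = -78.5 kJ/mol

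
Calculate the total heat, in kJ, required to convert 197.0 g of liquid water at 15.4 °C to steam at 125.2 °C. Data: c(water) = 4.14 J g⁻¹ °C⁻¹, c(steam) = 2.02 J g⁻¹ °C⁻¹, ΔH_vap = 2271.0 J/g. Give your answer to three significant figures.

q = 526 kJ

q1 (heat water 15.4→100.0 °C): 197.0 × 4.14 × 84.6 = 68998 J
q2 (vaporize at 100 °C): 197.0 × 2271.0 = 447387 J
q3 (heat steam 100.0→125.2 °C): 197.0 × 2.02 × 25.2 = 10028 J
Total: 68998 + 447387 + 10028 = 526413 J = 526 kJ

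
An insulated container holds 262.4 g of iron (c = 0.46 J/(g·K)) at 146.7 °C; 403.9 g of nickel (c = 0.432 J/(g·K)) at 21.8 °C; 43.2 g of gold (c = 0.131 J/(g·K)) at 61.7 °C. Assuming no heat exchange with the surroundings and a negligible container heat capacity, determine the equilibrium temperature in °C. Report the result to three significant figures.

Σ mᵢcᵢ(T − Tᵢ) = 0  ⇒  T = Σ mᵢcᵢTᵢ / Σ mᵢcᵢ
Σ mᵢcᵢ = 262.4×0.46 + 403.9×0.432 + 43.2×0.131 = 300.8480
Σ mᵢcᵢTᵢ = 120.704×146.7 + 174.4848×21.8 + 5.6592×61.7 = 21860
T = 21860 / 300.8480 = 72.66 °C

T_f = 72.7 °C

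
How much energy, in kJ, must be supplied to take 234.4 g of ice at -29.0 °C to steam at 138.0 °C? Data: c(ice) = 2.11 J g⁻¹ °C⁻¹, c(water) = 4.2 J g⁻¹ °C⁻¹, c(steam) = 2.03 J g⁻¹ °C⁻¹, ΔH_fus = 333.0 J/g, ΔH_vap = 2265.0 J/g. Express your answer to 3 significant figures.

q1 (heat ice -29.0→0.0 °C): 234.4 × 2.11 × 29.0 = 14343 J
q2 (melt at 0 °C): 234.4 × 333.0 = 78055 J
q3 (heat water 0.0→100.0 °C): 234.4 × 4.2 × 100.0 = 98448 J
q4 (vaporize at 100 °C): 234.4 × 2265.0 = 530916 J
q5 (heat steam 100.0→138.0 °C): 234.4 × 2.03 × 38.0 = 18082 J
Total: 14343 + 78055 + 98448 + 530916 + 18082 = 739844 J = 740 kJ

q = 740 kJ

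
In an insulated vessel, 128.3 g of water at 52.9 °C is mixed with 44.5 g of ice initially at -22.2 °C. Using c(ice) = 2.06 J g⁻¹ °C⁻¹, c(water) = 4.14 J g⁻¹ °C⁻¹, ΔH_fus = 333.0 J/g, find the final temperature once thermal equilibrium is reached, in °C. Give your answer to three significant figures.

T_f = 15.7 °C

Heat to bring ice to 0 °C and melt it: q₁ = 44.5×2.06×22.2 + 44.5×333.0 = 16854 J
Heat the water can supply cooling to 0 °C: 128.3×4.14×52.9 = 28098.5 J > q₁, so all ice melts.
Energy balance: 128.3×4.14×(52.9 − T) = 16854 + 44.5×4.14×(T − 0)
531.162(52.9 − T) = 16854 + 184.23 T
28098.5 − 16854 = 715.392 T
T = 11244.5 / 715.392 = 15.72 °C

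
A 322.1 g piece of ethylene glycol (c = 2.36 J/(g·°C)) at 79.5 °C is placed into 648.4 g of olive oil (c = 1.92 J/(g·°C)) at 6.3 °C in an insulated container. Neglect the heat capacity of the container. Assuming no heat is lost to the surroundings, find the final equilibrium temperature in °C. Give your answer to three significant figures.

Heat lost by ethylene glycol = heat gained by olive oil.
(322.1)(2.36)(79.5 − T) = (648.4)(1.92)(T − 6.3)
760.156 (79.5 − T) = 1244.928 (T − 6.3)
60432 − 760.156 T = 1244.928 T − 7843.0
68275.0 = 2005.084 T
T = 34.05 °C

T_f = 34.1 °C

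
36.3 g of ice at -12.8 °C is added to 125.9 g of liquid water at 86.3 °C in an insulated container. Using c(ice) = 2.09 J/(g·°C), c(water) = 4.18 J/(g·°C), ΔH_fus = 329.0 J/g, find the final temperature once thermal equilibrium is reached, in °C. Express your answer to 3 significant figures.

Heat to bring ice to 0 °C and melt it: q₁ = 36.3×2.09×12.8 + 36.3×329.0 = 12914 J
Heat the water can supply cooling to 0 °C: 125.9×4.18×86.3 = 45416.4 J > q₁, so all ice melts.
Energy balance: 125.9×4.18×(86.3 − T) = 12914 + 36.3×4.18×(T − 0)
526.262(86.3 − T) = 12914 + 151.734 T
45416.4 − 12914 = 677.996 T
T = 32502.4 / 677.996 = 47.94 °C

T_f = 47.9 °C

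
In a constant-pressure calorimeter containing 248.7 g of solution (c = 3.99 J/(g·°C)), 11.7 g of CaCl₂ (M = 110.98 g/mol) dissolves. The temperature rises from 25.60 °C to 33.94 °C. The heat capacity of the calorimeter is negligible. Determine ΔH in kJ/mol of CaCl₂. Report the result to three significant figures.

|ΔT| = |33.94 − 25.60| = 8.34 °C
|q_surr| = (248.7 × 3.99) × 8.34 = 992.313 × 8.34 = 8276 J
n(CaCl₂) = 11.7 / 110.98 = 0.1054 mol
Temperature rose, so q_rxn = −|q_surr| = -8.276 kJ
ΔH = q_rxn / n = -78.52 kJ/mol

ΔH = -78.5 kJ/mol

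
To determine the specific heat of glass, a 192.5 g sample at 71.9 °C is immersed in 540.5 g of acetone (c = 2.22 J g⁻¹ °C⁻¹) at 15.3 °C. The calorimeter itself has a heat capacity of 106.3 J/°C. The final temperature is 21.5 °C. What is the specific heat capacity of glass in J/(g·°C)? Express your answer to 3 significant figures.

c = 0.835 J/(g·°C)

q_gained = (540.5 × 2.22 + 106.3) × (21.5 − 15.3) = 8099 J
q_lost = 192.5 × c × (71.9 − 21.5) = 9702 c
Set equal: c = 8099 / 9702 = 0.835 J/(g·°C)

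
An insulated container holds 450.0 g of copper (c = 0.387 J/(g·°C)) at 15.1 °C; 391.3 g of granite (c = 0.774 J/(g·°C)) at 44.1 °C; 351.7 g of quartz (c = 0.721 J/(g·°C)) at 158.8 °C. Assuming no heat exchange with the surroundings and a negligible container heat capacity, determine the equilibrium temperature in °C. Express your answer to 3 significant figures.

T_f = 77.0 °C

Σ mᵢcᵢ(T − Tᵢ) = 0  ⇒  T = Σ mᵢcᵢTᵢ / Σ mᵢcᵢ
Σ mᵢcᵢ = 450.0×0.387 + 391.3×0.774 + 351.7×0.721 = 730.5919
Σ mᵢcᵢTᵢ = 174.15×15.1 + 302.8662×44.1 + 253.5757×158.8 = 56254
T = 56254 / 730.5919 = 77.00 °C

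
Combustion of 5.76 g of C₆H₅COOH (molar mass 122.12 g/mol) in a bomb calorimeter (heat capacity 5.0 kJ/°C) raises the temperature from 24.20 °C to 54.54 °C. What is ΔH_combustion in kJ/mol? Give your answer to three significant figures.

ΔH = -3220 kJ/mol

ΔT = 54.54 − 24.20 = 30.34 °C
q_cal = C_cal × ΔT = 5.0 × 30.34 = 151.7 kJ
n = 5.76 / 122.12 = 0.04717 mol
q_rxn = −q_cal = -151.7 kJ
ΔH = -151.7 / 0.04717 = -3216 kJ/mol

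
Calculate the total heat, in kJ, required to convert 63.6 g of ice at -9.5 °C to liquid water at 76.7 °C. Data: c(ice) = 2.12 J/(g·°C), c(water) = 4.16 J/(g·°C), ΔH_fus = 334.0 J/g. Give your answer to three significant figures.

q = 42.8 kJ

q1 (heat ice -9.5→0.0 °C): 63.6 × 2.12 × 9.5 = 1281 J
q2 (melt at 0 °C): 63.6 × 334.0 = 21242 J
q3 (heat water 0.0→76.7 °C): 63.6 × 4.16 × 76.7 = 20293 J
Total: 1281 + 21242 + 20293 = 42816 J = 42.8 kJ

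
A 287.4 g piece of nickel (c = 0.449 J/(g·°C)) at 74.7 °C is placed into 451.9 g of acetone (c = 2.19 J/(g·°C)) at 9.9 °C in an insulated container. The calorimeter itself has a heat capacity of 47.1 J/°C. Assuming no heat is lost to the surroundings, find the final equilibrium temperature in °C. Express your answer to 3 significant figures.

Heat lost by nickel = heat gained by acetone + calorimeter.
(287.4)(0.449)(74.7 − T) = [(451.9)(2.19) + 47.1](T − 9.9)
129.0426 (74.7 − T) = 1036.761 (T − 9.9)
9639.5 − 129.0426 T = 1036.761 T − 10264
19903.5 = 1165.8036 T
T = 17.07 °C

T_f = 17.1 °C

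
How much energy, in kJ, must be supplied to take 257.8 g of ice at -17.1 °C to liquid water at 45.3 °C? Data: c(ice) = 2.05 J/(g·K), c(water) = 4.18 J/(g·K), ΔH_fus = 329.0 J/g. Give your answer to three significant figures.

q1 (heat ice -17.1→0.0 °C): 257.8 × 2.05 × 17.1 = 9037 J
q2 (melt at 0 °C): 257.8 × 329.0 = 84816 J
q3 (heat water 0.0→45.3 °C): 257.8 × 4.18 × 45.3 = 48815 J
Total: 9037 + 84816 + 48815 = 142668 J = 143 kJ

q = 143 kJ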